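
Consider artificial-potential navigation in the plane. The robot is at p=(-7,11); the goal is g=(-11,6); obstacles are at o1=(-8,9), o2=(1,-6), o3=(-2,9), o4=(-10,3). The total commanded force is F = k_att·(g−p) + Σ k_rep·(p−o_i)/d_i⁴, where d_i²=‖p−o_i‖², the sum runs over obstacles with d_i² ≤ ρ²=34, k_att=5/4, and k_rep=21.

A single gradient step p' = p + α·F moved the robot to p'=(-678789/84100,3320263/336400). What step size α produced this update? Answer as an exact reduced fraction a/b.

F_att = 5/4·(g−p) = 5/4·(-4,-5) = (-5.0000,-6.2500)
o1: d²=5 ≤ ρ²=34; F_rep = 21·(1,2)/5² = (0.8400,1.6800)
o2: d²=353 > ρ²=34 → inactive
o3: d²=29 ≤ ρ²=34; F_rep = 21·(-5,2)/29² = (-0.1249,0.0499)
o4: d²=73 > ρ²=34 → inactive
F = F_att + ΣF_rep = (-4.2849,-4.5201)
Δp = p'−p = (-1.0712,-1.1300); α = Δx/Fx = (-90089/84100) / (-90089/21025) = 1/4
check: Δy/Fy = (-380137/336400) / (-380137/84100) = 1/4 ✓

α = 1/4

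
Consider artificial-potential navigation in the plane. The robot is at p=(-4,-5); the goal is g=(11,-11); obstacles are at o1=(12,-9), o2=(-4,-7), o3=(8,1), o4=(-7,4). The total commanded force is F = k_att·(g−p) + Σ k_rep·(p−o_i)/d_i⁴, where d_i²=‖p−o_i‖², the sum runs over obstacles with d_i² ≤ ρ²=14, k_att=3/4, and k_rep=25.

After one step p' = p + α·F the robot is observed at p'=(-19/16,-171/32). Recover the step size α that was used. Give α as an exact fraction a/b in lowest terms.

F_att = 3/4·(g−p) = 3/4·(15,-6) = (11.2500,-4.5000)
o1: d²=272 > ρ²=14 → inactive
o2: d²=4 ≤ ρ²=14; F_rep = 25·(0,2)/4² = (0.0000,3.1250)
o3: d²=180 > ρ²=14 → inactive
o4: d²=90 > ρ²=14 → inactive
F = F_att + ΣF_rep = (11.2500,-1.3750)
Δp = p'−p = (2.8125,-0.3438); α = Δx/Fx = (45/16) / (45/4) = 1/4
check: Δy/Fy = (-11/32) / (-11/8) = 1/4 ✓

α = 1/4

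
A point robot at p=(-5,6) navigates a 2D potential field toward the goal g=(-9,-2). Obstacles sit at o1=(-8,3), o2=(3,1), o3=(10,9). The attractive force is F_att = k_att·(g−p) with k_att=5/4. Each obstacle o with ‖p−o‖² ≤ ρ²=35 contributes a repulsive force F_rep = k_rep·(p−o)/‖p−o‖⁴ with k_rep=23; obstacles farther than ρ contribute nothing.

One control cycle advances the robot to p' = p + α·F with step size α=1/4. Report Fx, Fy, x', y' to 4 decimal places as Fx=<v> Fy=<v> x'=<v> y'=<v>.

Fx=-4.7870 Fy=-9.7870 x'=-6.1968 y'=3.5532

F_att = 5/4·(g−p) = 5/4·(-4,-8) = (-5.0000,-10.0000)
o1: d²=18 ≤ ρ²=35; F_rep = 23·(3,3)/18² = (0.2130,0.2130)
o2: d²=89 > ρ²=35 → inactive
o3: d²=234 > ρ²=35 → inactive
F = F_att + ΣF_rep = (-4.7870,-9.7870)
p' = p + 1/4·F = (-6.1968,3.5532)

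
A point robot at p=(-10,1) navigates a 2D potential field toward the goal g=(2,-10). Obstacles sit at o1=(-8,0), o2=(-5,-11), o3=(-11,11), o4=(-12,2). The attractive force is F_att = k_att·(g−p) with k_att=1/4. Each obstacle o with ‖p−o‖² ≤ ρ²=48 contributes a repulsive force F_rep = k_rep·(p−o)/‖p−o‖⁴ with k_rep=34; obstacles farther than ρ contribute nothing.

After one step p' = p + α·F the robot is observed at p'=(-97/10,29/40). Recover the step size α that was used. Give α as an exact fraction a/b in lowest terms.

α = 1/10

F_att = 1/4·(g−p) = 1/4·(12,-11) = (3.0000,-2.7500)
o1: d²=5 ≤ ρ²=48; F_rep = 34·(-2,1)/5² = (-2.7200,1.3600)
o2: d²=169 > ρ²=48 → inactive
o3: d²=101 > ρ²=48 → inactive
o4: d²=5 ≤ ρ²=48; F_rep = 34·(2,-1)/5² = (2.7200,-1.3600)
F = F_att + ΣF_rep = (3.0000,-2.7500)
Δp = p'−p = (0.3000,-0.2750); α = Δx/Fx = (3/10) / (3) = 1/10
check: Δy/Fy = (-11/40) / (-11/4) = 1/10 ✓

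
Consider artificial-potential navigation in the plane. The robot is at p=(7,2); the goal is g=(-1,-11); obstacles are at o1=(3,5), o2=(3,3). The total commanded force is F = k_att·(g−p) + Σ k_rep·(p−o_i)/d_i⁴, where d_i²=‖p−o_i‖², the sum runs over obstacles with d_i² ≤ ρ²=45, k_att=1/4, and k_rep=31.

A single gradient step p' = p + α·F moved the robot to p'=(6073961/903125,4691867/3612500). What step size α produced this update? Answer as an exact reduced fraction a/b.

F_att = 1/4·(g−p) = 1/4·(-8,-13) = (-2.0000,-3.2500)
o1: d²=25 ≤ ρ²=45; F_rep = 31·(4,-3)/25² = (0.1984,-0.1488)
o2: d²=17 ≤ ρ²=45; F_rep = 31·(4,-1)/17² = (0.4291,-0.1073)
F = F_att + ΣF_rep = (-1.3725,-3.5061)
Δp = p'−p = (-0.2745,-0.7012); α = Δx/Fx = (-247914/903125) / (-247914/180625) = 1/5
check: Δy/Fy = (-2533133/3612500) / (-2533133/722500) = 1/5 ✓

α = 1/5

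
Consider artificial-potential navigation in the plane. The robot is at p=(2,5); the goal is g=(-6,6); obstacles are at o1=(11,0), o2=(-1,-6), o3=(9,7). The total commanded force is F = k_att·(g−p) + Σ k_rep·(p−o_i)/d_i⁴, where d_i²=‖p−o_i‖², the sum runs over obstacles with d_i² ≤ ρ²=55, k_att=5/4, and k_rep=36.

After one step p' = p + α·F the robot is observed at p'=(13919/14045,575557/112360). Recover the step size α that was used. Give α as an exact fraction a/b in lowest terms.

α = 1/10

F_att = 5/4·(g−p) = 5/4·(-8,1) = (-10.0000,1.2500)
o1: d²=106 > ρ²=55 → inactive
o2: d²=130 > ρ²=55 → inactive
o3: d²=53 ≤ ρ²=55; F_rep = 36·(-7,-2)/53² = (-0.0897,-0.0256)
F = F_att + ΣF_rep = (-10.0897,1.2244)
Δp = p'−p = (-1.0090,0.1224); α = Δx/Fx = (-14171/14045) / (-28342/2809) = 1/10
check: Δy/Fy = (13757/112360) / (13757/11236) = 1/10 ✓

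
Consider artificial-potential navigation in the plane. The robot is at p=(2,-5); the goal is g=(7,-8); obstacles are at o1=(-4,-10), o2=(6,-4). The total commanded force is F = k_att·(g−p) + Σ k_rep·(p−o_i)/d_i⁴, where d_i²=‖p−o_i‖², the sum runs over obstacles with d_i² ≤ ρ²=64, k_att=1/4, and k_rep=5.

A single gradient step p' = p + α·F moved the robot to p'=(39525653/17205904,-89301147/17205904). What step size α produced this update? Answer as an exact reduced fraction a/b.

α = 1/4

F_att = 1/4·(g−p) = 1/4·(5,-3) = (1.2500,-0.7500)
o1: d²=61 ≤ ρ²=64; F_rep = 5·(6,5)/61² = (0.0081,0.0067)
o2: d²=17 ≤ ρ²=64; F_rep = 5·(-4,-1)/17² = (-0.0692,-0.0173)
F = F_att + ΣF_rep = (1.1889,-0.7606)
Δp = p'−p = (0.2972,-0.1901); α = Δx/Fx = (5113845/17205904) / (5113845/4301476) = 1/4
check: Δy/Fy = (-3271627/17205904) / (-3271627/4301476) = 1/4 ✓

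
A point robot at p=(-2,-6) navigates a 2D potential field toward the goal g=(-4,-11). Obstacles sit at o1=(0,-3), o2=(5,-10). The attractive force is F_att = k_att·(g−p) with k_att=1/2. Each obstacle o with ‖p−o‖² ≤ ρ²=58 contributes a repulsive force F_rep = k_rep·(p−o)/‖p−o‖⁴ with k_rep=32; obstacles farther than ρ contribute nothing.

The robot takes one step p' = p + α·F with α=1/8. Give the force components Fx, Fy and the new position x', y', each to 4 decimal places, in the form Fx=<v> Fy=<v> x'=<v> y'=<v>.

F_att = 1/2·(g−p) = 1/2·(-2,-5) = (-1.0000,-2.5000)
o1: d²=13 ≤ ρ²=58; F_rep = 32·(-2,-3)/13² = (-0.3787,-0.5680)
o2: d²=65 > ρ²=58 → inactive
F = F_att + ΣF_rep = (-1.3787,-3.0680)
p' = p + 1/8·F = (-2.1723,-6.3835)

Fx=-1.3787 Fy=-3.0680 x'=-2.1723 y'=-6.3835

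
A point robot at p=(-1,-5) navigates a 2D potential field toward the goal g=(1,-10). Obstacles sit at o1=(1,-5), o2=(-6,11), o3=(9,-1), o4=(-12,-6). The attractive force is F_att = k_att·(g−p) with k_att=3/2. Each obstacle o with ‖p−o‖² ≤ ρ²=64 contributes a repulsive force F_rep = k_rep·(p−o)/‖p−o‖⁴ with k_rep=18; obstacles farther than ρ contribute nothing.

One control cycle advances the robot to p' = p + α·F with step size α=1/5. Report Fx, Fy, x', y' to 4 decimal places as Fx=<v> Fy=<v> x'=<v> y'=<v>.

Fx=0.7500 Fy=-7.5000 x'=-0.8500 y'=-6.5000

F_att = 3/2·(g−p) = 3/2·(2,-5) = (3.0000,-7.5000)
o1: d²=4 ≤ ρ²=64; F_rep = 18·(-2,0)/4² = (-2.2500,0.0000)
o2: d²=281 > ρ²=64 → inactive
o3: d²=116 > ρ²=64 → inactive
o4: d²=122 > ρ²=64 → inactive
F = F_att + ΣF_rep = (0.7500,-7.5000)
p' = p + 1/5·F = (-0.8500,-6.5000)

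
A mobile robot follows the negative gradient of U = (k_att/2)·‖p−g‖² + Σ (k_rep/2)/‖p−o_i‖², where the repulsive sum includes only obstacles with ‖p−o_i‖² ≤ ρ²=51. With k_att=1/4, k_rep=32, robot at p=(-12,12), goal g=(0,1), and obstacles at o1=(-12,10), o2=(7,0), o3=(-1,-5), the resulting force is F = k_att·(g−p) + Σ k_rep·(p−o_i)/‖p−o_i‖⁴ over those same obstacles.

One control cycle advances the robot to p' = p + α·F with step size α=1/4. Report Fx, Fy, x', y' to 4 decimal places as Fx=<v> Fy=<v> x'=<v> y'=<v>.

Fx=3.0000 Fy=1.2500 x'=-11.2500 y'=12.3125

F_att = 1/4·(g−p) = 1/4·(12,-11) = (3.0000,-2.7500)
o1: d²=4 ≤ ρ²=51; F_rep = 32·(0,2)/4² = (0.0000,4.0000)
o2: d²=505 > ρ²=51 → inactive
o3: d²=410 > ρ²=51 → inactive
F = F_att + ΣF_rep = (3.0000,1.2500)
p' = p + 1/4·F = (-11.2500,12.3125)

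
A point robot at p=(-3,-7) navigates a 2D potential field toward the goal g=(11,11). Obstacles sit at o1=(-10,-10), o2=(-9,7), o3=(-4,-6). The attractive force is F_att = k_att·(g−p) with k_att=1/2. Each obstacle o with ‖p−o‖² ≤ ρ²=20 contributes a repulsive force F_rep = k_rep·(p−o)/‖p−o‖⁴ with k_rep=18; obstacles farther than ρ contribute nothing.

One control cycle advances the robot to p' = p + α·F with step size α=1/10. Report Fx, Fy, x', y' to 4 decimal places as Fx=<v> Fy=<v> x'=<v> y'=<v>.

F_att = 1/2·(g−p) = 1/2·(14,18) = (7.0000,9.0000)
o1: d²=58 > ρ²=20 → inactive
o2: d²=232 > ρ²=20 → inactive
o3: d²=2 ≤ ρ²=20; F_rep = 18·(1,-1)/2² = (4.5000,-4.5000)
F = F_att + ΣF_rep = (11.5000,4.5000)
p' = p + 1/10·F = (-1.8500,-6.5500)

Fx=11.5000 Fy=4.5000 x'=-1.8500 y'=-6.5500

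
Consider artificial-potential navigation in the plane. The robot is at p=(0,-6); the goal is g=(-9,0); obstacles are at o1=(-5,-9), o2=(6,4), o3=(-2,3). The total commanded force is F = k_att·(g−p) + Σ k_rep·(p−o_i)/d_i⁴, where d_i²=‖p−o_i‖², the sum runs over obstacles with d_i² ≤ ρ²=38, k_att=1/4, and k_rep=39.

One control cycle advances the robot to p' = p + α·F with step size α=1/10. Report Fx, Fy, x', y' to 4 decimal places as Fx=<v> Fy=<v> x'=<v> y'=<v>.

F_att = 1/4·(g−p) = 1/4·(-9,6) = (-2.2500,1.5000)
o1: d²=34 ≤ ρ²=38; F_rep = 39·(5,3)/34² = (0.1687,0.1012)
o2: d²=136 > ρ²=38 → inactive
o3: d²=85 > ρ²=38 → inactive
F = F_att + ΣF_rep = (-2.0813,1.6012)
p' = p + 1/10·F = (-0.2081,-5.8399)

Fx=-2.0813 Fy=1.6012 x'=-0.2081 y'=-5.8399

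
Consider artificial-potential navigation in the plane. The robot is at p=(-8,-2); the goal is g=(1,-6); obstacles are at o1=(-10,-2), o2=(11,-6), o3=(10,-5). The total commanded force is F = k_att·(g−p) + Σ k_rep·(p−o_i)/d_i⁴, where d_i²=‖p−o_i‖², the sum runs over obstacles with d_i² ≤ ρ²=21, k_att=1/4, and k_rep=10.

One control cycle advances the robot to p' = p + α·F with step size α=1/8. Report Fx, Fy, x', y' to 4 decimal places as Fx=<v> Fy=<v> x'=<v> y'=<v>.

Fx=3.5000 Fy=-1.0000 x'=-7.5625 y'=-2.1250

F_att = 1/4·(g−p) = 1/4·(9,-4) = (2.2500,-1.0000)
o1: d²=4 ≤ ρ²=21; F_rep = 10·(2,0)/4² = (1.2500,0.0000)
o2: d²=377 > ρ²=21 → inactive
o3: d²=333 > ρ²=21 → inactive
F = F_att + ΣF_rep = (3.5000,-1.0000)
p' = p + 1/8·F = (-7.5625,-2.1250)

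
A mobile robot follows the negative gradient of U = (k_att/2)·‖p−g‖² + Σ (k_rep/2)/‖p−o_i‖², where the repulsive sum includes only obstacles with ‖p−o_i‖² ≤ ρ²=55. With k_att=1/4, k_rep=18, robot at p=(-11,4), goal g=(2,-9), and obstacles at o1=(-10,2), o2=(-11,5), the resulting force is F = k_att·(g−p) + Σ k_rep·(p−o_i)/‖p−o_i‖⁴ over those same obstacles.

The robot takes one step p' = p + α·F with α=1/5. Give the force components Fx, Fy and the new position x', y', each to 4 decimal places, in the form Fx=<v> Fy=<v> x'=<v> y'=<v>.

F_att = 1/4·(g−p) = 1/4·(13,-13) = (3.2500,-3.2500)
o1: d²=5 ≤ ρ²=55; F_rep = 18·(-1,2)/5² = (-0.7200,1.4400)
o2: d²=1 ≤ ρ²=55; F_rep = 18·(0,-1)/1² = (0.0000,-18.0000)
F = F_att + ΣF_rep = (2.5300,-19.8100)
p' = p + 1/5·F = (-10.4940,0.0380)

Fx=2.5300 Fy=-19.8100 x'=-10.4940 y'=0.0380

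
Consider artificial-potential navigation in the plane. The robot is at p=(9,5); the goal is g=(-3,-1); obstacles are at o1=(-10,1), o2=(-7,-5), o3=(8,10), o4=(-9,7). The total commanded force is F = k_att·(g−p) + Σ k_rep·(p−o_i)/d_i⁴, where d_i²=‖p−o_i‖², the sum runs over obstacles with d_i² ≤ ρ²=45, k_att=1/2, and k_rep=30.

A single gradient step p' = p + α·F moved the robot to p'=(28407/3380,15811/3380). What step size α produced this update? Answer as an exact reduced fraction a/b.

F_att = 1/2·(g−p) = 1/2·(-12,-6) = (-6.0000,-3.0000)
o1: d²=377 > ρ²=45 → inactive
o2: d²=356 > ρ²=45 → inactive
o3: d²=26 ≤ ρ²=45; F_rep = 30·(1,-5)/26² = (0.0444,-0.2219)
o4: d²=328 > ρ²=45 → inactive
F = F_att + ΣF_rep = (-5.9556,-3.2219)
Δp = p'−p = (-0.5956,-0.3222); α = Δx/Fx = (-2013/3380) / (-2013/338) = 1/10
check: Δy/Fy = (-1089/3380) / (-1089/338) = 1/10 ✓

α = 1/10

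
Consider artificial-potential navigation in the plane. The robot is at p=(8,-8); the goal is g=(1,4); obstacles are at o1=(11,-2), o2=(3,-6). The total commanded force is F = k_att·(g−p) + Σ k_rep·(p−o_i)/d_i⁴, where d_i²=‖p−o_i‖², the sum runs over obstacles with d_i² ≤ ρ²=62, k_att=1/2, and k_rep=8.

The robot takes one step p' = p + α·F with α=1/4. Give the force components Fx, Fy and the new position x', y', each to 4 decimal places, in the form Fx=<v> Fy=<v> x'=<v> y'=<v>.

F_att = 1/2·(g−p) = 1/2·(-7,12) = (-3.5000,6.0000)
o1: d²=45 ≤ ρ²=62; F_rep = 8·(-3,-6)/45² = (-0.0119,-0.0237)
o2: d²=29 ≤ ρ²=62; F_rep = 8·(5,-2)/29² = (0.0476,-0.0190)
F = F_att + ΣF_rep = (-3.4643,5.9573)
p' = p + 1/4·F = (7.1339,-6.5107)

Fx=-3.4643 Fy=5.9573 x'=7.1339 y'=-6.5107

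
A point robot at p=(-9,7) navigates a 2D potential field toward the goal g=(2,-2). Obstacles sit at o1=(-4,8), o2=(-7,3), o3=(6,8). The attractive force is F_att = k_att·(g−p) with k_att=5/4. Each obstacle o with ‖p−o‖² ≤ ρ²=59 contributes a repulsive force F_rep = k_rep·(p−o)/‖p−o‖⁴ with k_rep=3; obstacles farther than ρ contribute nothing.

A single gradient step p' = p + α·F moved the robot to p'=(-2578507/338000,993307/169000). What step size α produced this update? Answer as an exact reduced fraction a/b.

F_att = 5/4·(g−p) = 5/4·(11,-9) = (13.7500,-11.2500)
o1: d²=26 ≤ ρ²=59; F_rep = 3·(-5,-1)/26² = (-0.0222,-0.0044)
o2: d²=20 ≤ ρ²=59; F_rep = 3·(-2,4)/20² = (-0.0150,0.0300)
o3: d²=226 > ρ²=59 → inactive
F = F_att + ΣF_rep = (13.7128,-11.2244)
Δp = p'−p = (1.3713,-1.1224); α = Δx/Fx = (463493/338000) / (463493/33800) = 1/10
check: Δy/Fy = (-189693/169000) / (-189693/16900) = 1/10 ✓

α = 1/10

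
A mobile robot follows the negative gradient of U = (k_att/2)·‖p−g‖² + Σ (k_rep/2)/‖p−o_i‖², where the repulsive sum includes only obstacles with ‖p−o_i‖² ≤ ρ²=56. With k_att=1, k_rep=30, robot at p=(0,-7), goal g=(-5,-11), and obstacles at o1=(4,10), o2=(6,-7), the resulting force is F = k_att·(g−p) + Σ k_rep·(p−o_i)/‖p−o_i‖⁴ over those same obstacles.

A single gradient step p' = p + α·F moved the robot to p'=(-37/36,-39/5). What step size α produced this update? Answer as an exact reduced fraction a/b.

F_att = 1·(g−p) = 1·(-5,-4) = (-5.0000,-4.0000)
o1: d²=305 > ρ²=56 → inactive
o2: d²=36 ≤ ρ²=56; F_rep = 30·(-6,0)/36² = (-0.1389,0.0000)
F = F_att + ΣF_rep = (-5.1389,-4.0000)
Δp = p'−p = (-1.0278,-0.8000); α = Δx/Fx = (-37/36) / (-185/36) = 1/5
check: Δy/Fy = (-4/5) / (-4) = 1/5 ✓

α = 1/5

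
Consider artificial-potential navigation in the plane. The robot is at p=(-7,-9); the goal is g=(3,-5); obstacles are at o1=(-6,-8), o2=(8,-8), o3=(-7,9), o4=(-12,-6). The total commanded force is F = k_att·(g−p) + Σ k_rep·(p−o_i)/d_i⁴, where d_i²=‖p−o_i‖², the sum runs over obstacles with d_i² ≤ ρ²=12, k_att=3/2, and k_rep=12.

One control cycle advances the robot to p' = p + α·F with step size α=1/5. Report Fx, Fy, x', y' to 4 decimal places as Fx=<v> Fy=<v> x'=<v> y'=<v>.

Fx=12.0000 Fy=3.0000 x'=-4.6000 y'=-8.4000

F_att = 3/2·(g−p) = 3/2·(10,4) = (15.0000,6.0000)
o1: d²=2 ≤ ρ²=12; F_rep = 12·(-1,-1)/2² = (-3.0000,-3.0000)
o2: d²=226 > ρ²=12 → inactive
o3: d²=324 > ρ²=12 → inactive
o4: d²=34 > ρ²=12 → inactive
F = F_att + ΣF_rep = (12.0000,3.0000)
p' = p + 1/5·F = (-4.6000,-8.4000)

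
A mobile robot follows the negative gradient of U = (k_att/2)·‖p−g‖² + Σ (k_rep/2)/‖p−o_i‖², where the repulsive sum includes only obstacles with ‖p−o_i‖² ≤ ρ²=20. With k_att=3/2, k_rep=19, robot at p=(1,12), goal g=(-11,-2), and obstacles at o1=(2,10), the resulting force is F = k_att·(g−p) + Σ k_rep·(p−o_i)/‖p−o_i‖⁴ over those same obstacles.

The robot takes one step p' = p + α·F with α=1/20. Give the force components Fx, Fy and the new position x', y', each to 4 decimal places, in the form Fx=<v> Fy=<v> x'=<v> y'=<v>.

Fx=-18.7600 Fy=-19.4800 x'=0.0620 y'=11.0260

F_att = 3/2·(g−p) = 3/2·(-12,-14) = (-18.0000,-21.0000)
o1: d²=5 ≤ ρ²=20; F_rep = 19·(-1,2)/5² = (-0.7600,1.5200)
F = F_att + ΣF_rep = (-18.7600,-19.4800)
p' = p + 1/20·F = (0.0620,11.0260)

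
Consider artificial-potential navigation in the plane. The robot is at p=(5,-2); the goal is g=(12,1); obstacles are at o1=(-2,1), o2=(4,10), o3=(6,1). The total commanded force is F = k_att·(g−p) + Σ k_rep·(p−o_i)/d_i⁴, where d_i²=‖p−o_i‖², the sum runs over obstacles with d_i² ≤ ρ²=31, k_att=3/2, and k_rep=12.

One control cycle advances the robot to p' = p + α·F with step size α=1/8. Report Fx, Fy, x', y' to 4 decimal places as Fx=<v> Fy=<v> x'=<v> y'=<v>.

Fx=10.3800 Fy=4.1400 x'=6.2975 y'=-1.4825

F_att = 3/2·(g−p) = 3/2·(7,3) = (10.5000,4.5000)
o1: d²=58 > ρ²=31 → inactive
o2: d²=145 > ρ²=31 → inactive
o3: d²=10 ≤ ρ²=31; F_rep = 12·(-1,-3)/10² = (-0.1200,-0.3600)
F = F_att + ΣF_rep = (10.3800,4.1400)
p' = p + 1/8·F = (6.2975,-1.4825)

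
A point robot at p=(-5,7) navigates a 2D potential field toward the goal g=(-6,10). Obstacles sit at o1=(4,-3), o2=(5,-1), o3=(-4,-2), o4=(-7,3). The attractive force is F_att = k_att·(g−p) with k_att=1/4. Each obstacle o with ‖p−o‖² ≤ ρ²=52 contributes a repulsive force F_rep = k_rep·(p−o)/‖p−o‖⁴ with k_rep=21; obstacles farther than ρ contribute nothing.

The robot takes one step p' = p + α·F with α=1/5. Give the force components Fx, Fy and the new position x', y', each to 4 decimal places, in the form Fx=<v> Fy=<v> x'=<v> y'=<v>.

Fx=-0.1450 Fy=0.9600 x'=-5.0290 y'=7.1920

F_att = 1/4·(g−p) = 1/4·(-1,3) = (-0.2500,0.7500)
o1: d²=181 > ρ²=52 → inactive
o2: d²=164 > ρ²=52 → inactive
o3: d²=82 > ρ²=52 → inactive
o4: d²=20 ≤ ρ²=52; F_rep = 21·(2,4)/20² = (0.1050,0.2100)
F = F_att + ΣF_rep = (-0.1450,0.9600)
p' = p + 1/5·F = (-5.0290,7.1920)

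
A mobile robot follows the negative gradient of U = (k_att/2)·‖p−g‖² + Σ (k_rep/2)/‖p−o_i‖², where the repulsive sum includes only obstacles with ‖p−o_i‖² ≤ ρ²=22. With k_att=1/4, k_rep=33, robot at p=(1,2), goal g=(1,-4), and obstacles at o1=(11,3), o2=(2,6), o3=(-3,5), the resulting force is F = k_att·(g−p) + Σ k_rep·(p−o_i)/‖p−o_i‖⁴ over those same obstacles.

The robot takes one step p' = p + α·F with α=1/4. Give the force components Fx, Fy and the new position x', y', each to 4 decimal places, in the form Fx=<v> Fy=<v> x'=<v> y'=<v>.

F_att = 1/4·(g−p) = 1/4·(0,-6) = (0.0000,-1.5000)
o1: d²=101 > ρ²=22 → inactive
o2: d²=17 ≤ ρ²=22; F_rep = 33·(-1,-4)/17² = (-0.1142,-0.4567)
o3: d²=25 > ρ²=22 → inactive
F = F_att + ΣF_rep = (-0.1142,-1.9567)
p' = p + 1/4·F = (0.9715,1.5108)

Fx=-0.1142 Fy=-1.9567 x'=0.9715 y'=1.5108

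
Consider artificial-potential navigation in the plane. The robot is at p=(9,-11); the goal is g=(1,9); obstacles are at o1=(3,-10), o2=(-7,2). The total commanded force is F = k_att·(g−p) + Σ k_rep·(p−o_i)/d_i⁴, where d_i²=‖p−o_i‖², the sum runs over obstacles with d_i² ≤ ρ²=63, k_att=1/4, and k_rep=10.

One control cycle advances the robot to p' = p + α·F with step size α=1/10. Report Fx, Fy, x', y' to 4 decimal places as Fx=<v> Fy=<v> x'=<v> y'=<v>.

F_att = 1/4·(g−p) = 1/4·(-8,20) = (-2.0000,5.0000)
o1: d²=37 ≤ ρ²=63; F_rep = 10·(6,-1)/37² = (0.0438,-0.0073)
o2: d²=425 > ρ²=63 → inactive
F = F_att + ΣF_rep = (-1.9562,4.9927)
p' = p + 1/10·F = (8.8044,-10.5007)

Fx=-1.9562 Fy=4.9927 x'=8.8044 y'=-10.5007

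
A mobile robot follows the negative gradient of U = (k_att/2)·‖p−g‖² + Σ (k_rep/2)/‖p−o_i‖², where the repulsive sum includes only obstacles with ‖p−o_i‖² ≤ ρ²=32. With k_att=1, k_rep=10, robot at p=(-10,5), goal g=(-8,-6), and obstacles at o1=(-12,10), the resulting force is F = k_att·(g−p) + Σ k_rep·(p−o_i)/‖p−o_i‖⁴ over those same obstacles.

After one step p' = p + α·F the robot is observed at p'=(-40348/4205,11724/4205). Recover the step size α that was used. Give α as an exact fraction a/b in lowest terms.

α = 1/5

F_att = 1·(g−p) = 1·(2,-11) = (2.0000,-11.0000)
o1: d²=29 ≤ ρ²=32; F_rep = 10·(2,-5)/29² = (0.0238,-0.0595)
F = F_att + ΣF_rep = (2.0238,-11.0595)
Δp = p'−p = (0.4048,-2.2119); α = Δx/Fx = (1702/4205) / (1702/841) = 1/5
check: Δy/Fy = (-9301/4205) / (-9301/841) = 1/5 ✓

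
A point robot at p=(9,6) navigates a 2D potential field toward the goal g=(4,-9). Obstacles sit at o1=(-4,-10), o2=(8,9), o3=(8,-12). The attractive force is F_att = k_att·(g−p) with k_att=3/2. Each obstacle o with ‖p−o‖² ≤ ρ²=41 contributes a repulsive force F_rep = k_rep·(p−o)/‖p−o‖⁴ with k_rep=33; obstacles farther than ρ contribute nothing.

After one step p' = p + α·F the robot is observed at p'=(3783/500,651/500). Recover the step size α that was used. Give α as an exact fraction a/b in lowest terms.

F_att = 3/2·(g−p) = 3/2·(-5,-15) = (-7.5000,-22.5000)
o1: d²=425 > ρ²=41 → inactive
o2: d²=10 ≤ ρ²=41; F_rep = 33·(1,-3)/10² = (0.3300,-0.9900)
o3: d²=325 > ρ²=41 → inactive
F = F_att + ΣF_rep = (-7.1700,-23.4900)
Δp = p'−p = (-1.4340,-4.6980); α = Δx/Fx = (-717/500) / (-717/100) = 1/5
check: Δy/Fy = (-2349/500) / (-2349/100) = 1/5 ✓

α = 1/5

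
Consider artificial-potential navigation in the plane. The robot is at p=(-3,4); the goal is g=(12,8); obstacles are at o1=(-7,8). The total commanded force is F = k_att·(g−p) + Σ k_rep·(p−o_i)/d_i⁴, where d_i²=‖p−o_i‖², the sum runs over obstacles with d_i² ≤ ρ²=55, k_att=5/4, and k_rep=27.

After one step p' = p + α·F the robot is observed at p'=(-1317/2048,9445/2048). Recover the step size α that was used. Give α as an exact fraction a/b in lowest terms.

α = 1/8

F_att = 5/4·(g−p) = 5/4·(15,4) = (18.7500,5.0000)
o1: d²=32 ≤ ρ²=55; F_rep = 27·(4,-4)/32² = (0.1055,-0.1055)
F = F_att + ΣF_rep = (18.8555,4.8945)
Δp = p'−p = (2.3569,0.6118); α = Δx/Fx = (4827/2048) / (4827/256) = 1/8
check: Δy/Fy = (1253/2048) / (1253/256) = 1/8 ✓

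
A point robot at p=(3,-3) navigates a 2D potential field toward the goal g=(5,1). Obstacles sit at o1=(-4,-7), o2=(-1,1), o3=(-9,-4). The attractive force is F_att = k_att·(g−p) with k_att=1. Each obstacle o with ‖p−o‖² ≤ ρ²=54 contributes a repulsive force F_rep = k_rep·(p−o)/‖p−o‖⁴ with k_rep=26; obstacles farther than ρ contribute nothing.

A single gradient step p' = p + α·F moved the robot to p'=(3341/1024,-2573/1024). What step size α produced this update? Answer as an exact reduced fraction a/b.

F_att = 1·(g−p) = 1·(2,4) = (2.0000,4.0000)
o1: d²=65 > ρ²=54 → inactive
o2: d²=32 ≤ ρ²=54; F_rep = 26·(4,-4)/32² = (0.1016,-0.1016)
o3: d²=145 > ρ²=54 → inactive
F = F_att + ΣF_rep = (2.1016,3.8984)
Δp = p'−p = (0.2627,0.4873); α = Δx/Fx = (269/1024) / (269/128) = 1/8
check: Δy/Fy = (499/1024) / (499/128) = 1/8 ✓

α = 1/8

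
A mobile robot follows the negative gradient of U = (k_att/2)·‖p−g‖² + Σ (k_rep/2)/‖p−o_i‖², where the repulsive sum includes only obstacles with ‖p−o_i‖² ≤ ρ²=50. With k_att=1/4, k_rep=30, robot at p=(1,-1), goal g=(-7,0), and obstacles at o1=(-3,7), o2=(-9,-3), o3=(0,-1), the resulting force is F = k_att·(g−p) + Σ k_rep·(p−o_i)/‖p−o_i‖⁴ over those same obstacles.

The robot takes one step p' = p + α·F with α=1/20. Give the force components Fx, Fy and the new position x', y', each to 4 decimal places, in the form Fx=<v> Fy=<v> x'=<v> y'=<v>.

F_att = 1/4·(g−p) = 1/4·(-8,1) = (-2.0000,0.2500)
o1: d²=80 > ρ²=50 → inactive
o2: d²=104 > ρ²=50 → inactive
o3: d²=1 ≤ ρ²=50; F_rep = 30·(1,0)/1² = (30.0000,0.0000)
F = F_att + ΣF_rep = (28.0000,0.2500)
p' = p + 1/20·F = (2.4000,-0.9875)

Fx=28.0000 Fy=0.2500 x'=2.4000 y'=-0.9875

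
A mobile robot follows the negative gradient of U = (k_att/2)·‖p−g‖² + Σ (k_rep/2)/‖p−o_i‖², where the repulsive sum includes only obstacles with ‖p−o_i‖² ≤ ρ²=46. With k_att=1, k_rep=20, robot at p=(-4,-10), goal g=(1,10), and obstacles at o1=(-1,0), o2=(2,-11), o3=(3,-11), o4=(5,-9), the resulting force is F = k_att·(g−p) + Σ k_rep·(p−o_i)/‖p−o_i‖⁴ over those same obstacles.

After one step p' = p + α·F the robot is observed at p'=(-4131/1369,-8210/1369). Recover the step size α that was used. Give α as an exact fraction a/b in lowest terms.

F_att = 1·(g−p) = 1·(5,20) = (5.0000,20.0000)
o1: d²=109 > ρ²=46 → inactive
o2: d²=37 ≤ ρ²=46; F_rep = 20·(-6,1)/37² = (-0.0877,0.0146)
o3: d²=50 > ρ²=46 → inactive
o4: d²=82 > ρ²=46 → inactive
F = F_att + ΣF_rep = (4.9123,20.0146)
Δp = p'−p = (0.9825,4.0029); α = Δx/Fx = (1345/1369) / (6725/1369) = 1/5
check: Δy/Fy = (5480/1369) / (27400/1369) = 1/5 ✓

α = 1/5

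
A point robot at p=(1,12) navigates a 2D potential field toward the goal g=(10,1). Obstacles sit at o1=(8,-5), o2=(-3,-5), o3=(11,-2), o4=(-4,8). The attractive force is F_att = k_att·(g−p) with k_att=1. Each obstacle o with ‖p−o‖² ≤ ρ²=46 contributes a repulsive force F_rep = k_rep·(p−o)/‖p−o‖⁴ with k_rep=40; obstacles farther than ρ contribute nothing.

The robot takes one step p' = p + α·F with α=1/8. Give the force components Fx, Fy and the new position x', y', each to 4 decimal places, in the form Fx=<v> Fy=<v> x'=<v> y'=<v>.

Fx=9.1190 Fy=-10.9048 x'=2.1399 y'=10.6369

F_att = 1·(g−p) = 1·(9,-11) = (9.0000,-11.0000)
o1: d²=338 > ρ²=46 → inactive
o2: d²=305 > ρ²=46 → inactive
o3: d²=296 > ρ²=46 → inactive
o4: d²=41 ≤ ρ²=46; F_rep = 40·(5,4)/41² = (0.1190,0.0952)
F = F_att + ΣF_rep = (9.1190,-10.9048)
p' = p + 1/8·F = (2.1399,10.6369)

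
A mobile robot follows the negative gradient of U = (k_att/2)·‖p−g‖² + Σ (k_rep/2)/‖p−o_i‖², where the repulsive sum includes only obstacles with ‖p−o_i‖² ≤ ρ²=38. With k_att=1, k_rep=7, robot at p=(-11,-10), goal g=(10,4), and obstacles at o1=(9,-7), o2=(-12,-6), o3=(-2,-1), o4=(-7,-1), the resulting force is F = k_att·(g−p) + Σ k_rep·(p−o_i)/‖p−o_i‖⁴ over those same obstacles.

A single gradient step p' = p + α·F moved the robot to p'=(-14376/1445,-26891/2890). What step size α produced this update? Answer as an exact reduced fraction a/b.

F_att = 1·(g−p) = 1·(21,14) = (21.0000,14.0000)
o1: d²=409 > ρ²=38 → inactive
o2: d²=17 ≤ ρ²=38; F_rep = 7·(1,-4)/17² = (0.0242,-0.0969)
o3: d²=162 > ρ²=38 → inactive
o4: d²=97 > ρ²=38 → inactive
F = F_att + ΣF_rep = (21.0242,13.9031)
Δp = p'−p = (1.0512,0.6952); α = Δx/Fx = (1519/1445) / (6076/289) = 1/20
check: Δy/Fy = (2009/2890) / (4018/289) = 1/20 ✓

α = 1/20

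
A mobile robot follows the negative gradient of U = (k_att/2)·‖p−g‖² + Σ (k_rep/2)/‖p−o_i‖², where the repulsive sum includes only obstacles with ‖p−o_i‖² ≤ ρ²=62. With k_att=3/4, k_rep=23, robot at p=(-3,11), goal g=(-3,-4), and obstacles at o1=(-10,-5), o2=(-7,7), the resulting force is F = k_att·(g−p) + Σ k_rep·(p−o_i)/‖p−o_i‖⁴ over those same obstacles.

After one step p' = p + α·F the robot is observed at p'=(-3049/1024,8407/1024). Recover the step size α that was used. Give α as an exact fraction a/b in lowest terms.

α = 1/4

F_att = 3/4·(g−p) = 3/4·(0,-15) = (0.0000,-11.2500)
o1: d²=305 > ρ²=62 → inactive
o2: d²=32 ≤ ρ²=62; F_rep = 23·(4,4)/32² = (0.0898,0.0898)
F = F_att + ΣF_rep = (0.0898,-11.1602)
Δp = p'−p = (0.0225,-2.7900); α = Δx/Fx = (23/1024) / (23/256) = 1/4
check: Δy/Fy = (-2857/1024) / (-2857/256) = 1/4 ✓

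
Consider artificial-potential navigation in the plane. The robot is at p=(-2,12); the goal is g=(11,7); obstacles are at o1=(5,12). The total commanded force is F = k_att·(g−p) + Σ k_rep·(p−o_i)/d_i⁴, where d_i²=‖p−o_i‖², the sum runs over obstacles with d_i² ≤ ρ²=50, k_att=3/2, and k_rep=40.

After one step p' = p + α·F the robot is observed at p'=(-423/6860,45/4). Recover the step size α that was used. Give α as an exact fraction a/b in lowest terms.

F_att = 3/2·(g−p) = 3/2·(13,-5) = (19.5000,-7.5000)
o1: d²=49 ≤ ρ²=50; F_rep = 40·(-7,0)/49² = (-0.1166,0.0000)
F = F_att + ΣF_rep = (19.3834,-7.5000)
Δp = p'−p = (1.9383,-0.7500); α = Δx/Fx = (13297/6860) / (13297/686) = 1/10
check: Δy/Fy = (-3/4) / (-15/2) = 1/10 ✓

α = 1/10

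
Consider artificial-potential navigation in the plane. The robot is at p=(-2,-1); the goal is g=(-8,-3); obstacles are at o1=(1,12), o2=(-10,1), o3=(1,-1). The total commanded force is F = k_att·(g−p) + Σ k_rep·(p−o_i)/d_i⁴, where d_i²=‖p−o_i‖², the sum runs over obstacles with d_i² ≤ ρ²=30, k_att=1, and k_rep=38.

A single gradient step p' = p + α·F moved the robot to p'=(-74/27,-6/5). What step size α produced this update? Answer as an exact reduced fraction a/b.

F_att = 1·(g−p) = 1·(-6,-2) = (-6.0000,-2.0000)
o1: d²=178 > ρ²=30 → inactive
o2: d²=68 > ρ²=30 → inactive
o3: d²=9 ≤ ρ²=30; F_rep = 38·(-3,0)/9² = (-1.4074,0.0000)
F = F_att + ΣF_rep = (-7.4074,-2.0000)
Δp = p'−p = (-0.7407,-0.2000); α = Δx/Fx = (-20/27) / (-200/27) = 1/10
check: Δy/Fy = (-1/5) / (-2) = 1/10 ✓

α = 1/10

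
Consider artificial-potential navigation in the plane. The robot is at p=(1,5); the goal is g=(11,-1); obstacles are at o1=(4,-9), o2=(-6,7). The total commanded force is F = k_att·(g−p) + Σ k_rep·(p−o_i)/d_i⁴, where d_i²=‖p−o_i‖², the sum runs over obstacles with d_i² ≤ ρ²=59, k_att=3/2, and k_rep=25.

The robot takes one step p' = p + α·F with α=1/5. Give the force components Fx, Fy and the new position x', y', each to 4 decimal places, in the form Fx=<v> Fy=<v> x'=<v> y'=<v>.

Fx=15.0623 Fy=-9.0178 x'=4.0125 y'=3.1964

F_att = 3/2·(g−p) = 3/2·(10,-6) = (15.0000,-9.0000)
o1: d²=205 > ρ²=59 → inactive
o2: d²=53 ≤ ρ²=59; F_rep = 25·(7,-2)/53² = (0.0623,-0.0178)
F = F_att + ΣF_rep = (15.0623,-9.0178)
p' = p + 1/5·F = (4.0125,3.1964)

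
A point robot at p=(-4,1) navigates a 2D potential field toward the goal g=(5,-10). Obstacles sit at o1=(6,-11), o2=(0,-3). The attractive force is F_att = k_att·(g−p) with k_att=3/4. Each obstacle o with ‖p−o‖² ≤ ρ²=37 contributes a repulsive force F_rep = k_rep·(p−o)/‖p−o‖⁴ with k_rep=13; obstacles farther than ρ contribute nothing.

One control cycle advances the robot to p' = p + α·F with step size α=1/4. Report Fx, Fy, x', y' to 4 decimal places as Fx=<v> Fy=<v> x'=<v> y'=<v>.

Fx=6.6992 Fy=-8.1992 x'=-2.3252 y'=-1.0498

F_att = 3/4·(g−p) = 3/4·(9,-11) = (6.7500,-8.2500)
o1: d²=244 > ρ²=37 → inactive
o2: d²=32 ≤ ρ²=37; F_rep = 13·(-4,4)/32² = (-0.0508,0.0508)
F = F_att + ΣF_rep = (6.6992,-8.1992)
p' = p + 1/4·F = (-2.3252,-1.0498)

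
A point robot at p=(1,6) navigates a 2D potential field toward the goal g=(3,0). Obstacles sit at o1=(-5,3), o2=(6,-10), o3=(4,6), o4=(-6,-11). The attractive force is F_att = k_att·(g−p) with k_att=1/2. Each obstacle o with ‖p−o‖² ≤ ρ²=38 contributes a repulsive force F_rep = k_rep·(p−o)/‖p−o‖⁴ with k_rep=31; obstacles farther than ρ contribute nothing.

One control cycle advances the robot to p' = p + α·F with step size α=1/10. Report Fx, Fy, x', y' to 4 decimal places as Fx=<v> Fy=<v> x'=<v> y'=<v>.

F_att = 1/2·(g−p) = 1/2·(2,-6) = (1.0000,-3.0000)
o1: d²=45 > ρ²=38 → inactive
o2: d²=281 > ρ²=38 → inactive
o3: d²=9 ≤ ρ²=38; F_rep = 31·(-3,0)/9² = (-1.1481,0.0000)
o4: d²=338 > ρ²=38 → inactive
F = F_att + ΣF_rep = (-0.1481,-3.0000)
p' = p + 1/10·F = (0.9852,5.7000)

Fx=-0.1481 Fy=-3.0000 x'=0.9852 y'=5.7000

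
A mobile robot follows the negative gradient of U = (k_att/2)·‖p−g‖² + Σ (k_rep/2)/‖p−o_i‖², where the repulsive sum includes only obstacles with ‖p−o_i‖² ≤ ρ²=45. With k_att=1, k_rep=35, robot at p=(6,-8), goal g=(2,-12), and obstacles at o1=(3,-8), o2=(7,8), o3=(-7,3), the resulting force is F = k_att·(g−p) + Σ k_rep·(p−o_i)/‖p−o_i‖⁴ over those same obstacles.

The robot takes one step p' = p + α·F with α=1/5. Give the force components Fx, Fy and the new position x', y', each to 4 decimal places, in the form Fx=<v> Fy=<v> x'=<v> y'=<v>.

Fx=-2.7037 Fy=-4.0000 x'=5.4593 y'=-8.8000

F_att = 1·(g−p) = 1·(-4,-4) = (-4.0000,-4.0000)
o1: d²=9 ≤ ρ²=45; F_rep = 35·(3,0)/9² = (1.2963,0.0000)
o2: d²=257 > ρ²=45 → inactive
o3: d²=290 > ρ²=45 → inactive
F = F_att + ΣF_rep = (-2.7037,-4.0000)
p' = p + 1/5·F = (5.4593,-8.8000)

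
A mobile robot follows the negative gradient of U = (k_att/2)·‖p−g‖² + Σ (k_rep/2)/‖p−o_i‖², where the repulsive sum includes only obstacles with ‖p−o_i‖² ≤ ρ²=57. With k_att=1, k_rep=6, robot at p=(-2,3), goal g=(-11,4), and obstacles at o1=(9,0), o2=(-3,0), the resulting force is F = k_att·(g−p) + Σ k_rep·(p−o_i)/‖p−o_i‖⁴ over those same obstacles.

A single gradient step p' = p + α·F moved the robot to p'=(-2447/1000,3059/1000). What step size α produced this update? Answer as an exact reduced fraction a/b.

F_att = 1·(g−p) = 1·(-9,1) = (-9.0000,1.0000)
o1: d²=130 > ρ²=57 → inactive
o2: d²=10 ≤ ρ²=57; F_rep = 6·(1,3)/10² = (0.0600,0.1800)
F = F_att + ΣF_rep = (-8.9400,1.1800)
Δp = p'−p = (-0.4470,0.0590); α = Δx/Fx = (-447/1000) / (-447/50) = 1/20
check: Δy/Fy = (59/1000) / (59/50) = 1/20 ✓

α = 1/20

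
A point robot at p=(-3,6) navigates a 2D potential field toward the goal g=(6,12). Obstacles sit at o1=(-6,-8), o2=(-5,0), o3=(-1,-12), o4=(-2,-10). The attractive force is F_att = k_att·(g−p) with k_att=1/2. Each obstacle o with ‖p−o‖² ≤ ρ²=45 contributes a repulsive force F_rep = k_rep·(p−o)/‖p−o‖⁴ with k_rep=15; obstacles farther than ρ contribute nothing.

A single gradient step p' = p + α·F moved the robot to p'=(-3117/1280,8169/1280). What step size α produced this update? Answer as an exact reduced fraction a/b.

α = 1/8

F_att = 1/2·(g−p) = 1/2·(9,6) = (4.5000,3.0000)
o1: d²=205 > ρ²=45 → inactive
o2: d²=40 ≤ ρ²=45; F_rep = 15·(2,6)/40² = (0.0187,0.0563)
o3: d²=328 > ρ²=45 → inactive
o4: d²=257 > ρ²=45 → inactive
F = F_att + ΣF_rep = (4.5187,3.0562)
Δp = p'−p = (0.5648,0.3820); α = Δx/Fx = (723/1280) / (723/160) = 1/8
check: Δy/Fy = (489/1280) / (489/160) = 1/8 ✓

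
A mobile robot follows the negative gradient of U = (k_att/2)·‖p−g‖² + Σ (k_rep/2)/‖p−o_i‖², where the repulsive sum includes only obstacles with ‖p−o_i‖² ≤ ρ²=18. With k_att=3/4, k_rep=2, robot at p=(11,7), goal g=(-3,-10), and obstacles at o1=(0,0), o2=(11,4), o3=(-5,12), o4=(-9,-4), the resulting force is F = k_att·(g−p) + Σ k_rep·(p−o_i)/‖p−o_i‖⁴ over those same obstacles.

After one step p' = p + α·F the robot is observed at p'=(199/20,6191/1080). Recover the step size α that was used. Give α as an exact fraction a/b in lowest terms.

F_att = 3/4·(g−p) = 3/4·(-14,-17) = (-10.5000,-12.7500)
o1: d²=170 > ρ²=18 → inactive
o2: d²=9 ≤ ρ²=18; F_rep = 2·(0,3)/9² = (0.0000,0.0741)
o3: d²=281 > ρ²=18 → inactive
o4: d²=521 > ρ²=18 → inactive
F = F_att + ΣF_rep = (-10.5000,-12.6759)
Δp = p'−p = (-1.0500,-1.2676); α = Δx/Fx = (-21/20) / (-21/2) = 1/10
check: Δy/Fy = (-1369/1080) / (-1369/108) = 1/10 ✓

α = 1/10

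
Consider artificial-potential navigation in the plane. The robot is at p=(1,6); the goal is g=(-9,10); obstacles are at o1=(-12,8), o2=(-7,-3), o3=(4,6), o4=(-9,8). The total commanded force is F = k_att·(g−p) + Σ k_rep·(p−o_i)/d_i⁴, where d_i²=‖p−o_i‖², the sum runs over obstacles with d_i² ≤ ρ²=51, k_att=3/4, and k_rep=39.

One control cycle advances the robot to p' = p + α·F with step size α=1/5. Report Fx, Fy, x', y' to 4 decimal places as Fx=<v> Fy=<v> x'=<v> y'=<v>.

F_att = 3/4·(g−p) = 3/4·(-10,4) = (-7.5000,3.0000)
o1: d²=173 > ρ²=51 → inactive
o2: d²=145 > ρ²=51 → inactive
o3: d²=9 ≤ ρ²=51; F_rep = 39·(-3,0)/9² = (-1.4444,0.0000)
o4: d²=104 > ρ²=51 → inactive
F = F_att + ΣF_rep = (-8.9444,3.0000)
p' = p + 1/5·F = (-0.7889,6.6000)

Fx=-8.9444 Fy=3.0000 x'=-0.7889 y'=6.6000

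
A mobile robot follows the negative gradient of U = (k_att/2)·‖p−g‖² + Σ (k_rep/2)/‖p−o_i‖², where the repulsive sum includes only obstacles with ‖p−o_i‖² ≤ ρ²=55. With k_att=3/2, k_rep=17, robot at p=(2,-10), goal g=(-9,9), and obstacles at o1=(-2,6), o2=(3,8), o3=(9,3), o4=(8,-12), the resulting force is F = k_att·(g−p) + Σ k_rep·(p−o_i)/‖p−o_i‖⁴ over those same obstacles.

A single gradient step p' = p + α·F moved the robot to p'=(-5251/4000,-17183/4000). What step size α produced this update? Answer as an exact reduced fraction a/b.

F_att = 3/2·(g−p) = 3/2·(-11,19) = (-16.5000,28.5000)
o1: d²=272 > ρ²=55 → inactive
o2: d²=325 > ρ²=55 → inactive
o3: d²=218 > ρ²=55 → inactive
o4: d²=40 ≤ ρ²=55; F_rep = 17·(-6,2)/40² = (-0.0638,0.0213)
F = F_att + ΣF_rep = (-16.5637,28.5212)
Δp = p'−p = (-3.3127,5.7043); α = Δx/Fx = (-13251/4000) / (-13251/800) = 1/5
check: Δy/Fy = (22817/4000) / (22817/800) = 1/5 ✓

α = 1/5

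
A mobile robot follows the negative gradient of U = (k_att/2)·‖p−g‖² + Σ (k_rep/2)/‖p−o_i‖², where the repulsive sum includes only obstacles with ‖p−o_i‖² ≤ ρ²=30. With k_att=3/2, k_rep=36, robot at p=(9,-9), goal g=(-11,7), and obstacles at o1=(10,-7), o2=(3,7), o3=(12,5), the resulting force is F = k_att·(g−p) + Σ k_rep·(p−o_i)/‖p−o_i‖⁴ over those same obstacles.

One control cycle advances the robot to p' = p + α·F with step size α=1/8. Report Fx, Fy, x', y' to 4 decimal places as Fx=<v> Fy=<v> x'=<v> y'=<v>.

F_att = 3/2·(g−p) = 3/2·(-20,16) = (-30.0000,24.0000)
o1: d²=5 ≤ ρ²=30; F_rep = 36·(-1,-2)/5² = (-1.4400,-2.8800)
o2: d²=292 > ρ²=30 → inactive
o3: d²=205 > ρ²=30 → inactive
F = F_att + ΣF_rep = (-31.4400,21.1200)
p' = p + 1/8·F = (5.0700,-6.3600)

Fx=-31.4400 Fy=21.1200 x'=5.0700 y'=-6.3600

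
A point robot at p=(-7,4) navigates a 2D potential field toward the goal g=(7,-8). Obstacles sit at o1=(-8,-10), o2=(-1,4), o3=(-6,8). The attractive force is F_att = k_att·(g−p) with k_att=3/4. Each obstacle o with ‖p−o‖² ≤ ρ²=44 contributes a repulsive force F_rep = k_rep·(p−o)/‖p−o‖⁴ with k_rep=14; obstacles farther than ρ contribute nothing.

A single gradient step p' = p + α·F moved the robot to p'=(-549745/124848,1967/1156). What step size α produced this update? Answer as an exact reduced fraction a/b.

F_att = 3/4·(g−p) = 3/4·(14,-12) = (10.5000,-9.0000)
o1: d²=197 > ρ²=44 → inactive
o2: d²=36 ≤ ρ²=44; F_rep = 14·(-6,0)/36² = (-0.0648,0.0000)
o3: d²=17 ≤ ρ²=44; F_rep = 14·(-1,-4)/17² = (-0.0484,-0.1938)
F = F_att + ΣF_rep = (10.3867,-9.1938)
Δp = p'−p = (2.5967,-2.2984); α = Δx/Fx = (324191/124848) / (324191/31212) = 1/4
check: Δy/Fy = (-2657/1156) / (-2657/289) = 1/4 ✓

α = 1/4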